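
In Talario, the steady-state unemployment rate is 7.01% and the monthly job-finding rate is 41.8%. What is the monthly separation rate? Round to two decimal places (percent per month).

From u* = s/(s+f): s = u·f/(1−u).
s = 0.0701 × 41.8 / (1 − 0.0701) = 2.9302 / 0.9299 ≈ 3.15% per month.

Separation rate ≈ 3.15% per month.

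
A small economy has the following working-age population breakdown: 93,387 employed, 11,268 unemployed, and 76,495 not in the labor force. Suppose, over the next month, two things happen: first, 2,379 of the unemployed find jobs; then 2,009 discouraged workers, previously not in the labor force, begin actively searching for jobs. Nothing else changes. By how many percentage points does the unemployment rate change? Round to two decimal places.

Initially, labor force = 93,387 + 11,268 = 104,655, so u = 11,268/104,655 = 10.77%.
After the first change, unemployed falls and employed rises by 2,379; labor force unchanged → E = 95,766, U = 8,889, labor force = 104,655.
After the second change, unemployed and labor force both rise by 2,009 → E = 95,766, U = 10,898, labor force = 106,664.
New unemployment rate = 10,898 / 106,664 = 10.22%.
Change = 10.22% − 10.77% = −0.55 percentage points.

The unemployment rate changes by −0.55 percentage points.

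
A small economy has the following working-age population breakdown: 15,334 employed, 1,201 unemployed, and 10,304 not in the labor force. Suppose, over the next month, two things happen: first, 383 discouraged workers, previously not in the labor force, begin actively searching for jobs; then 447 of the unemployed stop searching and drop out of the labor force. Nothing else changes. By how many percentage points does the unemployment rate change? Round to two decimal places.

Initially, labor force = 15,334 + 1,201 = 16,535, so u = 1,201/16,535 = 7.26%.
After the first change, unemployed and labor force both rise by 383 → E = 15,334, U = 1,584, labor force = 16,918.
After the second change, unemployed and labor force both fall by 447 → E = 15,334, U = 1,137, labor force = 16,471.
New unemployment rate = 1,137 / 16,471 = 6.90%.
Change = 6.90% − 7.26% = −0.36 percentage points.

The unemployment rate changes by −0.36 percentage points.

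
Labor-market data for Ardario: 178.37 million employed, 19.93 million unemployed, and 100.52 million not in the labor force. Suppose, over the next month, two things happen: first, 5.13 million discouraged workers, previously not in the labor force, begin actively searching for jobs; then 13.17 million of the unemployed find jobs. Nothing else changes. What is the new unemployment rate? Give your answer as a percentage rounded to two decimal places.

Initially, labor force = 178.37 + 19.93 = 198.30 million, so u = 19.93/198.30 = 10.05%.
After the first change, unemployed and labor force both rise by 5.13 → E = 178.37, U = 25.06, labor force = 203.43 million.
After the second change, unemployed falls and employed rises by 13.17; labor force unchanged → E = 191.54, U = 11.89, labor force = 203.43 million.
New unemployment rate = 11.89 / 203.43 = 5.84%.

New unemployment rate ≈ 5.84%.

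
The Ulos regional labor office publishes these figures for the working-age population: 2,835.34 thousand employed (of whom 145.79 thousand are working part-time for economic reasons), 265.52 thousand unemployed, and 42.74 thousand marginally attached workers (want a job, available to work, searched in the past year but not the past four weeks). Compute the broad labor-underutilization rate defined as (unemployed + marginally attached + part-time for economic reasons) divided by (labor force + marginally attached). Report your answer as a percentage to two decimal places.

Labor force = 2,835.34 + 265.52 = 3,100.86 thousand.
Numerator = 265.52 + 42.74 + 145.79 = 454.05 thousand.
Denominator = 3,100.86 + 42.74 = 3,143.60 thousand.
Broad rate = 454.05 / 3,143.60 = 14.44%.

Broad underutilization rate ≈ 14.44%.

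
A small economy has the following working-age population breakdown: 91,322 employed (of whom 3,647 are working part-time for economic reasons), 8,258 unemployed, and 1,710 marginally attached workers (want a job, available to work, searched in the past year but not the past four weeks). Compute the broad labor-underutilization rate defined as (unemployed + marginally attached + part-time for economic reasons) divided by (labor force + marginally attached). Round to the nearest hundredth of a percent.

Labor force = 91,322 + 8,258 = 99,580.
Numerator = 8,258 + 1,710 + 3,647 = 13,615.
Denominator = 99,580 + 1,710 = 101,290.
Broad rate = 13,615 / 101,290 = 13.44%.

Broad underutilization rate ≈ 13.44%.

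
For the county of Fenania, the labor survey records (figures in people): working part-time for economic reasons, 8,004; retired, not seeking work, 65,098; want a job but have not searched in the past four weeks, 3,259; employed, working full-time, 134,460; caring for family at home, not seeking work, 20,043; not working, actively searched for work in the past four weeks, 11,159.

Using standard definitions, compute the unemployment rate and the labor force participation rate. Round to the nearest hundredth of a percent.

Employed = 8,004 + 134,460 = 142,464 (anyone who worked, including part-time for economic reasons, counts as employed).
Unemployed = 11,159.
Labor force = 142,464 + 11,159 = 153,623.
Not in labor force = 65,098 + 3,259 + 20,043 = 88,400 (those not working and not actively searching are outside the labor force — including those who want a job but have given up searching).
Civilian working-age population = 153,623 + 88,400 = 242,023.
Unemployment rate = 11,159 / 153,623 = 7.26%.
Labor force participation rate = 153,623 / 242,023 = 63.47%.

Unemployment rate ≈ 7.26%; labor force participation rate ≈ 63.47%.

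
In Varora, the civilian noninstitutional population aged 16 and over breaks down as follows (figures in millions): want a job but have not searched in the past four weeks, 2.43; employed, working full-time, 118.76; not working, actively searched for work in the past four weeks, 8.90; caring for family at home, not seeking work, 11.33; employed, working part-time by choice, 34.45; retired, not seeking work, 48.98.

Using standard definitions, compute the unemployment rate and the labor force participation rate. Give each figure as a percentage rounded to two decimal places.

Unemployment rate ≈ 5.49%; labor force participation rate ≈ 72.10%.

Employed = 118.76 + 34.45 = 153.21 million.
Unemployed = 8.90 million.
Labor force = 153.21 + 8.90 = 162.11 million.
Not in labor force = 2.43 + 11.33 + 48.98 = 62.74 million (those not working and not actively searching are outside the labor force — including those who want a job but have given up searching).
Civilian working-age population = 162.11 + 62.74 = 224.85 million.
Unemployment rate = 8.90 / 162.11 = 5.49%.
Labor force participation rate = 162.11 / 224.85 = 72.10%.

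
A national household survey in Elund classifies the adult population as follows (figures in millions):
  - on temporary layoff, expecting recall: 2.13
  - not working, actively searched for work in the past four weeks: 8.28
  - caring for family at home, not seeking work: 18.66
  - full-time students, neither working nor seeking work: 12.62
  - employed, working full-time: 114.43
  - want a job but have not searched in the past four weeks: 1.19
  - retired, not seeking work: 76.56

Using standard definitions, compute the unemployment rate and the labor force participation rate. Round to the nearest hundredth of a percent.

Unemployment rate ≈ 8.34%; labor force participation rate ≈ 53.38%.

Employed = 114.43 million.
Unemployed = 2.13 + 8.28 = 10.41 million (jobless and actively searching, or on temporary layoff).
Labor force = 114.43 + 10.41 = 124.84 million.
Not in labor force = 18.66 + 12.62 + 1.19 + 76.56 = 109.03 million (those not working and not actively searching are outside the labor force — including those who want a job but have given up searching).
Civilian working-age population = 124.84 + 109.03 = 233.87 million.
Unemployment rate = 10.41 / 124.84 = 8.34%.
Labor force participation rate = 124.84 / 233.87 = 53.38%.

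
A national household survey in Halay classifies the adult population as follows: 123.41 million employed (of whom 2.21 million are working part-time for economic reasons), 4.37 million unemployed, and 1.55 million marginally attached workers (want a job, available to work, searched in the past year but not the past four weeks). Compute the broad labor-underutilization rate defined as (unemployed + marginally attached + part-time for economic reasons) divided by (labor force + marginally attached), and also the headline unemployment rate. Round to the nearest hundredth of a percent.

Broad underutilization rate ≈ 6.29%; headline unemployment rate ≈ 3.42%.

Labor force = 123.41 + 4.37 = 127.78 million.
Numerator = 4.37 + 1.55 + 2.21 = 8.13 million.
Denominator = 127.78 + 1.55 = 129.33 million.
Broad rate = 8.13 / 129.33 = 6.29%.
Headline unemployment rate = 4.37 / 127.78 = 3.42%.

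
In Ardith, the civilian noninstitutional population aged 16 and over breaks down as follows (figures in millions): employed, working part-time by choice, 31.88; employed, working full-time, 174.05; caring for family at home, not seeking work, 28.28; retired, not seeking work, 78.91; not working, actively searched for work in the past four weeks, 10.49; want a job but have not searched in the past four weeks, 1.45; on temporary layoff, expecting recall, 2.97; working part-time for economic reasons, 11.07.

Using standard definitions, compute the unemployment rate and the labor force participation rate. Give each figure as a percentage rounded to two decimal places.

Unemployment rate ≈ 5.84%; labor force participation rate ≈ 67.96%.

Employed = 31.88 + 174.05 + 11.07 = 217.00 million (anyone who worked, including part-time for economic reasons, counts as employed).
Unemployed = 10.49 + 2.97 = 13.46 million (jobless and actively searching, or on temporary layoff).
Labor force = 217.00 + 13.46 = 230.46 million.
Not in labor force = 28.28 + 78.91 + 1.45 = 108.64 million (those not working and not actively searching are outside the labor force — including those who want a job but have given up searching).
Civilian working-age population = 230.46 + 108.64 = 339.10 million.
Unemployment rate = 13.46 / 230.46 = 5.84%.
Labor force participation rate = 230.46 / 339.10 = 67.96%.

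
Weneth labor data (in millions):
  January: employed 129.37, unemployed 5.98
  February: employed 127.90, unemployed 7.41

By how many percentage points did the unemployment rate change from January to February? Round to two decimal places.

January: labor force = 129.37 + 5.98 = 135.35; u = 5.98/135.35 = 4.42%.
February: labor force = 127.90 + 7.41 = 135.31; u = 7.41/135.31 = 5.48%.
Change = 5.48% − 4.42% = +1.06 pp.

The unemployment rate changed by +1.06 percentage points.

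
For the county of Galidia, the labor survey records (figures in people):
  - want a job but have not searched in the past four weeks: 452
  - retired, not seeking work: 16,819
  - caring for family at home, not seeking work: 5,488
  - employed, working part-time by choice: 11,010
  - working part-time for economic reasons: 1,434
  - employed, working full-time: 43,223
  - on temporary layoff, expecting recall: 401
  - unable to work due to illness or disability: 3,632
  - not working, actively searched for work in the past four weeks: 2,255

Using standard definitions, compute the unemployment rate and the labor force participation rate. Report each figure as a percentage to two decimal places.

Unemployment rate ≈ 4.55%; labor force participation rate ≈ 68.85%.

Employed = 11,010 + 1,434 + 43,223 = 55,667 (anyone who worked, including part-time for economic reasons, counts as employed).
Unemployed = 401 + 2,255 = 2,656 (jobless and actively searching, or on temporary layoff).
Labor force = 55,667 + 2,656 = 58,323.
Not in labor force = 452 + 16,819 + 5,488 + 3,632 = 26,391 (those not working and not actively searching are outside the labor force — including those who want a job but have given up searching).
Civilian working-age population = 58,323 + 26,391 = 84,714.
Unemployment rate = 2,656 / 58,323 = 4.55%.
Labor force participation rate = 58,323 / 84,714 = 68.85%.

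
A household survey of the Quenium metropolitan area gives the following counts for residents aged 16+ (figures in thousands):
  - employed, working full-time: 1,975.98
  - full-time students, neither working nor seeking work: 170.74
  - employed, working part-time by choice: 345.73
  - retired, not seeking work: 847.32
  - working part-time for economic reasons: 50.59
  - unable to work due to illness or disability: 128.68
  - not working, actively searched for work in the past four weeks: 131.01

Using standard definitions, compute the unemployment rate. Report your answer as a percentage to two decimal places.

Employed = 1,975.98 + 345.73 + 50.59 = 2,372.30 thousand (anyone who worked, including part-time for economic reasons, counts as employed).
Unemployed = 131.01 thousand.
Labor force = 2,372.30 + 131.01 = 2,503.31 thousand.
Unemployment rate = 131.01 / 2,503.31 = 5.23%.

Unemployment rate ≈ 5.23%.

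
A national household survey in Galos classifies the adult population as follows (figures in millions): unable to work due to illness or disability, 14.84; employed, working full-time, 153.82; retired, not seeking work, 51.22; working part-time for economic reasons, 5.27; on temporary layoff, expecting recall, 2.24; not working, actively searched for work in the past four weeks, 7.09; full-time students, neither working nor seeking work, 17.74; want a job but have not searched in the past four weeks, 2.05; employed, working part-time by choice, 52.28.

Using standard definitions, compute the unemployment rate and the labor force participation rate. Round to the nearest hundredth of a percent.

Unemployment rate ≈ 4.23%; labor force participation rate ≈ 71.99%.

Employed = 153.82 + 5.27 + 52.28 = 211.37 million (anyone who worked, including part-time for economic reasons, counts as employed).
Unemployed = 2.24 + 7.09 = 9.33 million (jobless and actively searching, or on temporary layoff).
Labor force = 211.37 + 9.33 = 220.70 million.
Not in labor force = 14.84 + 51.22 + 17.74 + 2.05 = 85.85 million (those not working and not actively searching are outside the labor force — including those who want a job but have given up searching).
Civilian working-age population = 220.70 + 85.85 = 306.55 million.
Unemployment rate = 9.33 / 220.70 = 4.23%.
Labor force participation rate = 220.70 / 306.55 = 71.99%.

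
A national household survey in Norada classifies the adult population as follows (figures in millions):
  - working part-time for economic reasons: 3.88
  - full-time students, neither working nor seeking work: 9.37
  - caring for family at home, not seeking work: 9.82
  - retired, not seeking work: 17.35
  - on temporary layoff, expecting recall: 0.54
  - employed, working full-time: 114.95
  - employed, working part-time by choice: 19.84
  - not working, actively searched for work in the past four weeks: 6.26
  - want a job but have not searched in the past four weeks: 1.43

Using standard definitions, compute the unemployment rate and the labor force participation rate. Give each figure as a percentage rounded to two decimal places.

Employed = 3.88 + 114.95 + 19.84 = 138.67 million (anyone who worked, including part-time for economic reasons, counts as employed).
Unemployed = 0.54 + 6.26 = 6.80 million (jobless and actively searching, or on temporary layoff).
Labor force = 138.67 + 6.80 = 145.47 million.
Not in labor force = 9.37 + 9.82 + 17.35 + 1.43 = 37.97 million (those not working and not actively searching are outside the labor force — including those who want a job but have given up searching).
Civilian working-age population = 145.47 + 37.97 = 183.44 million.
Unemployment rate = 6.80 / 145.47 = 4.67%.
Labor force participation rate = 145.47 / 183.44 = 79.30%.

Unemployment rate ≈ 4.67%; labor force participation rate ≈ 79.30%.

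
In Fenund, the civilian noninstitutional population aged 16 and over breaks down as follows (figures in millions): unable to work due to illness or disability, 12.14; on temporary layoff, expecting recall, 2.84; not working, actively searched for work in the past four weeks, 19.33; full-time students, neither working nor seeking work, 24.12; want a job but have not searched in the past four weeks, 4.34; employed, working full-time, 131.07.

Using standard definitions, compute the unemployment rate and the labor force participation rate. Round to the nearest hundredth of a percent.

Unemployment rate ≈ 14.47%; labor force participation rate ≈ 79.05%.

Employed = 131.07 million.
Unemployed = 2.84 + 19.33 = 22.17 million (jobless and actively searching, or on temporary layoff).
Labor force = 131.07 + 22.17 = 153.24 million.
Not in labor force = 12.14 + 24.12 + 4.34 = 40.60 million (those not working and not actively searching are outside the labor force — including those who want a job but have given up searching).
Civilian working-age population = 153.24 + 40.60 = 193.84 million.
Unemployment rate = 22.17 / 153.24 = 14.47%.
Labor force participation rate = 153.24 / 193.84 = 79.05%.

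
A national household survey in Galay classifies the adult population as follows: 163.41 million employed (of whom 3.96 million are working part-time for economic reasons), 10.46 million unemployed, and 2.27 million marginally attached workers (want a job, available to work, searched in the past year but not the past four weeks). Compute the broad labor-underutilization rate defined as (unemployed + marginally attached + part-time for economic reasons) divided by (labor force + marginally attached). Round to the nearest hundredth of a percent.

Labor force = 163.41 + 10.46 = 173.87 million.
Numerator = 10.46 + 2.27 + 3.96 = 16.69 million.
Denominator = 173.87 + 2.27 = 176.14 million.
Broad rate = 16.69 / 176.14 = 9.48%.

Broad underutilization rate ≈ 9.48%.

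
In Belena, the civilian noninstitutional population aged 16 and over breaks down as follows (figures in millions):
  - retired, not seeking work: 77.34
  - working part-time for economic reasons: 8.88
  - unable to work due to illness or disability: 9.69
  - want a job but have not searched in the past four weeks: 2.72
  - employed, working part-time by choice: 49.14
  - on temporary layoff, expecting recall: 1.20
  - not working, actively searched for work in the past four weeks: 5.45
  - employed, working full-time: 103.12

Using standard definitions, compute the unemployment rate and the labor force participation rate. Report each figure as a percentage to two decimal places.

Unemployment rate ≈ 3.96%; labor force participation rate ≈ 65.15%.

Employed = 8.88 + 49.14 + 103.12 = 161.14 million (anyone who worked, including part-time for economic reasons, counts as employed).
Unemployed = 1.20 + 5.45 = 6.65 million (jobless and actively searching, or on temporary layoff).
Labor force = 161.14 + 6.65 = 167.79 million.
Not in labor force = 77.34 + 9.69 + 2.72 = 89.75 million (those not working and not actively searching are outside the labor force — including those who want a job but have given up searching).
Civilian working-age population = 167.79 + 89.75 = 257.54 million.
Unemployment rate = 6.65 / 167.79 = 3.96%.
Labor force participation rate = 167.79 / 257.54 = 65.15%.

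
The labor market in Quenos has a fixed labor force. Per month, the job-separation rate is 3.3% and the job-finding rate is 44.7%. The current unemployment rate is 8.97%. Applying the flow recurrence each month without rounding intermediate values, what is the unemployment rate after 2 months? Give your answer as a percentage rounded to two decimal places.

With a fixed labor force, u_{t+1} = u_t + s·(1−u_t) − f·u_t = u_t·(1−s−f) + s.
Here 1−s−f = 0.520 and s = 0.033.
u_1 = 0.089700 × 0.520 + 0.033 = 0.079644.
u_2 = 0.079644 × 0.520 + 0.033 = 0.074415.

Unemployment rate after two months ≈ 7.44%.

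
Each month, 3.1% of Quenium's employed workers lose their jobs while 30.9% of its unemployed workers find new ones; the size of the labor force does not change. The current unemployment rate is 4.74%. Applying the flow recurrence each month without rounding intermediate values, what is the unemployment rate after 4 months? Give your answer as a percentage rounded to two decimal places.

With a fixed labor force, u_{t+1} = u_t + s·(1−u_t) − f·u_t = u_t·(1−s−f) + s.
Here 1−s−f = 0.660 and s = 0.031.
u_1 = 0.047400 × 0.660 + 0.031 = 0.062284.
u_2 = 0.062284 × 0.660 + 0.031 = 0.072107.
u_3 = 0.072107 × 0.660 + 0.031 = 0.078591.
u_4 = 0.078591 × 0.660 + 0.031 = 0.082870.

Unemployment rate after four months ≈ 8.29%.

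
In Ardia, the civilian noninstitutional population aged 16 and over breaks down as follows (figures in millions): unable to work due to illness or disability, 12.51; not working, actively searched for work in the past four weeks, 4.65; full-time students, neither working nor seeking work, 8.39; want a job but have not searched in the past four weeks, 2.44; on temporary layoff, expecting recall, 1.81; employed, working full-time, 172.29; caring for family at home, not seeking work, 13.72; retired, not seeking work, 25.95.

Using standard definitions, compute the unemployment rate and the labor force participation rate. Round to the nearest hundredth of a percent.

Unemployment rate ≈ 3.61%; labor force participation rate ≈ 73.94%.

Employed = 172.29 million.
Unemployed = 4.65 + 1.81 = 6.46 million (jobless and actively searching, or on temporary layoff).
Labor force = 172.29 + 6.46 = 178.75 million.
Not in labor force = 12.51 + 8.39 + 2.44 + 13.72 + 25.95 = 63.01 million (those not working and not actively searching are outside the labor force — including those who want a job but have given up searching).
Civilian working-age population = 178.75 + 63.01 = 241.76 million.
Unemployment rate = 6.46 / 178.75 = 3.61%.
Labor force participation rate = 178.75 / 241.76 = 73.94%.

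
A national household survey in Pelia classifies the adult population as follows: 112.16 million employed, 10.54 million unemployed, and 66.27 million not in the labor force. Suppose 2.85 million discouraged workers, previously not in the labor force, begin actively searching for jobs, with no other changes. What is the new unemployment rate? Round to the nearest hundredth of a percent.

New unemployment rate ≈ 10.67%.

Initially, labor force = 112.16 + 10.54 = 122.70 million, so u = 10.54/122.70 = 8.59%.
After the change, unemployed and labor force both rise by 2.85 → E = 112.16, U = 13.39, labor force = 125.55 million.
New unemployment rate = 13.39 / 125.55 = 10.67%.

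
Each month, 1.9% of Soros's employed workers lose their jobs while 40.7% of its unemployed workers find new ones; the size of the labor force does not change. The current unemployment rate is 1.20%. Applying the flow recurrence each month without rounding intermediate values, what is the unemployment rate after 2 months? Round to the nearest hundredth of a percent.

With a fixed labor force, u_{t+1} = u_t + s·(1−u_t) − f·u_t = u_t·(1−s−f) + s.
Here 1−s−f = 0.574 and s = 0.019.
u_1 = 0.012000 × 0.574 + 0.019 = 0.025888.
u_2 = 0.025888 × 0.574 + 0.019 = 0.033860.

Unemployment rate after two months ≈ 3.39%.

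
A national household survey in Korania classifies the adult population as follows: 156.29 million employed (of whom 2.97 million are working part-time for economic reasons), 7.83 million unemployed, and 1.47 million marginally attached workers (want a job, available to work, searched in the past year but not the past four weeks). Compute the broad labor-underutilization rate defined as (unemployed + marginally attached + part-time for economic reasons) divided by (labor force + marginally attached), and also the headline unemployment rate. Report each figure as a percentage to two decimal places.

Broad underutilization rate ≈ 7.41%; headline unemployment rate ≈ 4.77%.

Labor force = 156.29 + 7.83 = 164.12 million.
Numerator = 7.83 + 1.47 + 2.97 = 12.27 million.
Denominator = 164.12 + 1.47 = 165.59 million.
Broad rate = 12.27 / 165.59 = 7.41%.
Headline unemployment rate = 7.83 / 164.12 = 4.77%.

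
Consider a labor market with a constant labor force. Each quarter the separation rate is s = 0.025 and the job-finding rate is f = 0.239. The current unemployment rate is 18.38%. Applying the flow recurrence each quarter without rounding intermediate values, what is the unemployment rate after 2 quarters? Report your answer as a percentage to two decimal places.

Unemployment rate after two quarters ≈ 14.30%.

With a fixed labor force, u_{t+1} = u_t + s·(1−u_t) − f·u_t = u_t·(1−s−f) + s.
Here 1−s−f = 0.736 and s = 0.025.
u_1 = 0.183800 × 0.736 + 0.025 = 0.160277.
u_2 = 0.160277 × 0.736 + 0.025 = 0.142964.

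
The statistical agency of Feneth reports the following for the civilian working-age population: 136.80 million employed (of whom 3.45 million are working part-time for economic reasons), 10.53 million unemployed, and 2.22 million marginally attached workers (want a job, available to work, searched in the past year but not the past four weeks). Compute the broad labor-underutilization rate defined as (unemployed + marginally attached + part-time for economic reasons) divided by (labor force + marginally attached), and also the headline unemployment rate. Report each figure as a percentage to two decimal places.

Broad underutilization rate ≈ 10.83%; headline unemployment rate ≈ 7.15%.

Labor force = 136.80 + 10.53 = 147.33 million.
Numerator = 10.53 + 2.22 + 3.45 = 16.20 million.
Denominator = 147.33 + 2.22 = 149.55 million.
Broad rate = 16.20 / 149.55 = 10.83%.
Headline unemployment rate = 10.53 / 147.33 = 7.15%.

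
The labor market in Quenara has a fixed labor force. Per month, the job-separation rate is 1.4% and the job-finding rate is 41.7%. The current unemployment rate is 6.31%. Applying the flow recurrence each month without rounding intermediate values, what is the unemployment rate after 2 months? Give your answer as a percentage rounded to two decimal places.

With a fixed labor force, u_{t+1} = u_t + s·(1−u_t) − f·u_t = u_t·(1−s−f) + s.
Here 1−s−f = 0.569 and s = 0.014.
u_1 = 0.063100 × 0.569 + 0.014 = 0.049904.
u_2 = 0.049904 × 0.569 + 0.014 = 0.042395.

Unemployment rate after two months ≈ 4.24%.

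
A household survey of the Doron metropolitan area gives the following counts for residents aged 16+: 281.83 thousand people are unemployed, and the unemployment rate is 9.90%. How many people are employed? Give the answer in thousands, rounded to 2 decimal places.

About 2,564.94 thousand are employed.

Labor force = U / u = 281.83 / 0.0990 ≈ 2,846.77 thousand.
Employed = labor force − unemployed = 2,846.77 − 281.83 = 2,564.94 thousand.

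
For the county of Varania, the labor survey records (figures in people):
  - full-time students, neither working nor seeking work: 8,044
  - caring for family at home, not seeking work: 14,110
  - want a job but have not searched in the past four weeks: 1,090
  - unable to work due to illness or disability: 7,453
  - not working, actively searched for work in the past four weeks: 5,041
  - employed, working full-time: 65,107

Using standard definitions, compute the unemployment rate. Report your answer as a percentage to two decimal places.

Employed = 65,107.
Unemployed = 5,041.
Labor force = 65,107 + 5,041 = 70,148.
Unemployment rate = 5,041 / 70,148 = 7.19%.

Unemployment rate ≈ 7.19%.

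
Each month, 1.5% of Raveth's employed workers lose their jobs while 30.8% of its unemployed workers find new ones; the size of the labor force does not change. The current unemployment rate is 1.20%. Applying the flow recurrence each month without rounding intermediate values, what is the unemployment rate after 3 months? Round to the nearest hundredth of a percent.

With a fixed labor force, u_{t+1} = u_t + s·(1−u_t) − f·u_t = u_t·(1−s−f) + s.
Here 1−s−f = 0.677 and s = 0.015.
u_1 = 0.012000 × 0.677 + 0.015 = 0.023124.
u_2 = 0.023124 × 0.677 + 0.015 = 0.030655.
u_3 = 0.030655 × 0.677 + 0.015 = 0.035753.

Unemployment rate after three months ≈ 3.58%.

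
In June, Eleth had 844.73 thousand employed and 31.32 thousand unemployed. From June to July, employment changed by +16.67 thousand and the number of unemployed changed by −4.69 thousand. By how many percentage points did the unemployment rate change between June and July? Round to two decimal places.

The unemployment rate changed by −0.58 percentage points.

June: labor force = 844.73 + 31.32 = 876.05; u = 31.32/876.05 = 3.58%.
July: labor force = 861.40 + 26.63 = 888.03; u = 26.63/888.03 = 3.00%.
Change = 3.00% − 3.58% = −0.58 pp.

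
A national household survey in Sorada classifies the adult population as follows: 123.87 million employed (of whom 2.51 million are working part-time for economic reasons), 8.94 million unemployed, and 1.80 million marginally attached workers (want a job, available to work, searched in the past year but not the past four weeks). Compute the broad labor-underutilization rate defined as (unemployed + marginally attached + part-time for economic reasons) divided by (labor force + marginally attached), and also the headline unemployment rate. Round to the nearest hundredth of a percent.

Broad underutilization rate ≈ 9.84%; headline unemployment rate ≈ 6.73%.

Labor force = 123.87 + 8.94 = 132.81 million.
Numerator = 8.94 + 1.80 + 2.51 = 13.25 million.
Denominator = 132.81 + 1.80 = 134.61 million.
Broad rate = 13.25 / 134.61 = 9.84%.
Headline unemployment rate = 8.94 / 132.81 = 6.73%.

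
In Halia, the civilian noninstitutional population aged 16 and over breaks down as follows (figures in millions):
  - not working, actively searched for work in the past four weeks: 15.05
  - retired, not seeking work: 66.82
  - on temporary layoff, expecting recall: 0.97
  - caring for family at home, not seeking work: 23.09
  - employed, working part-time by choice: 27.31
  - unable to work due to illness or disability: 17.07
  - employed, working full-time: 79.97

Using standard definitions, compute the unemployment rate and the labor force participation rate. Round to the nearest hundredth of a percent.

Employed = 27.31 + 79.97 = 107.28 million.
Unemployed = 15.05 + 0.97 = 16.02 million (jobless and actively searching, or on temporary layoff).
Labor force = 107.28 + 16.02 = 123.30 million.
Not in labor force = 66.82 + 23.09 + 17.07 = 106.98 million (those not working and not actively searching are outside the labor force).
Civilian working-age population = 123.30 + 106.98 = 230.28 million.
Unemployment rate = 16.02 / 123.30 = 12.99%.
Labor force participation rate = 123.30 / 230.28 = 53.54%.

Unemployment rate ≈ 12.99%; labor force participation rate ≈ 53.54%.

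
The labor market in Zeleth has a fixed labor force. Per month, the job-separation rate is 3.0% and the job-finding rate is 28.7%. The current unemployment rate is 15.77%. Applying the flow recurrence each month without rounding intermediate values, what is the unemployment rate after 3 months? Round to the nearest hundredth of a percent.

With a fixed labor force, u_{t+1} = u_t + s·(1−u_t) − f·u_t = u_t·(1−s−f) + s.
Here 1−s−f = 0.683 and s = 0.030.
u_1 = 0.157700 × 0.683 + 0.030 = 0.137709.
u_2 = 0.137709 × 0.683 + 0.030 = 0.124055.
u_3 = 0.124055 × 0.683 + 0.030 = 0.114730.

Unemployment rate after three months ≈ 11.47%.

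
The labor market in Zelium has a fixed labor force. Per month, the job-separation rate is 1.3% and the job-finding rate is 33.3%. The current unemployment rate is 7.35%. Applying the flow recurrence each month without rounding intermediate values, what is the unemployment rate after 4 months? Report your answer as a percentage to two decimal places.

With a fixed labor force, u_{t+1} = u_t + s·(1−u_t) − f·u_t = u_t·(1−s−f) + s.
Here 1−s−f = 0.654 and s = 0.013.
u_1 = 0.073500 × 0.654 + 0.013 = 0.061069.
u_2 = 0.061069 × 0.654 + 0.013 = 0.052939.
u_3 = 0.052939 × 0.654 + 0.013 = 0.047622.
u_4 = 0.047622 × 0.654 + 0.013 = 0.044145.

Unemployment rate after four months ≈ 4.41%.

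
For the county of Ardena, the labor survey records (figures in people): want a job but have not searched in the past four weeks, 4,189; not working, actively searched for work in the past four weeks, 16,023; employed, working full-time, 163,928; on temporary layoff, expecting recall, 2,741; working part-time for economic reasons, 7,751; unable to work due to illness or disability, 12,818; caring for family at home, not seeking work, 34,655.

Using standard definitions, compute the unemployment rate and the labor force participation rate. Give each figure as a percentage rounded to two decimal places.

Unemployment rate ≈ 9.85%; labor force participation rate ≈ 78.66%.

Employed = 163,928 + 7,751 = 171,679 (anyone who worked, including part-time for economic reasons, counts as employed).
Unemployed = 16,023 + 2,741 = 18,764 (jobless and actively searching, or on temporary layoff).
Labor force = 171,679 + 18,764 = 190,443.
Not in labor force = 4,189 + 12,818 + 34,655 = 51,662 (those not working and not actively searching are outside the labor force — including those who want a job but have given up searching).
Civilian working-age population = 190,443 + 51,662 = 242,105.
Unemployment rate = 18,764 / 190,443 = 9.85%.
Labor force participation rate = 190,443 / 242,105 = 78.66%.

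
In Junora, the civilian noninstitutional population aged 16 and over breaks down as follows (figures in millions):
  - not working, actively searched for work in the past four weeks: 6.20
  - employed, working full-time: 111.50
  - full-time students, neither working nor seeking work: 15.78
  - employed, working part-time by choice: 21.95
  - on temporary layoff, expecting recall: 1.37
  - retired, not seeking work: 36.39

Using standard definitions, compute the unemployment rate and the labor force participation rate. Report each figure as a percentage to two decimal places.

Employed = 111.50 + 21.95 = 133.45 million.
Unemployed = 6.20 + 1.37 = 7.57 million (jobless and actively searching, or on temporary layoff).
Labor force = 133.45 + 7.57 = 141.02 million.
Not in labor force = 15.78 + 36.39 = 52.17 million (those not working and not actively searching are outside the labor force).
Civilian working-age population = 141.02 + 52.17 = 193.19 million.
Unemployment rate = 7.57 / 141.02 = 5.37%.
Labor force participation rate = 141.02 / 193.19 = 73.00%.

Unemployment rate ≈ 5.37%; labor force participation rate ≈ 73.00%.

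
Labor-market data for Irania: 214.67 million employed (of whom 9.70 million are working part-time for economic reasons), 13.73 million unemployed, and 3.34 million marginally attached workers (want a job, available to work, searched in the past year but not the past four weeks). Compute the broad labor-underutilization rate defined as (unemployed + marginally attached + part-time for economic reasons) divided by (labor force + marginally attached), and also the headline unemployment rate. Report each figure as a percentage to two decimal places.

Broad underutilization rate ≈ 11.55%; headline unemployment rate ≈ 6.01%.

Labor force = 214.67 + 13.73 = 228.40 million.
Numerator = 13.73 + 3.34 + 9.70 = 26.77 million.
Denominator = 228.40 + 3.34 = 231.74 million.
Broad rate = 26.77 / 231.74 = 11.55%.
Headline unemployment rate = 13.73 / 228.40 = 6.01%.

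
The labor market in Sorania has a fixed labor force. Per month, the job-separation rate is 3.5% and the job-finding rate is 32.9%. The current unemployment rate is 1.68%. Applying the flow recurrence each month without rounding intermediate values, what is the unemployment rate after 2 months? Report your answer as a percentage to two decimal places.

Unemployment rate after two months ≈ 6.41%.

With a fixed labor force, u_{t+1} = u_t + s·(1−u_t) − f·u_t = u_t·(1−s−f) + s.
Here 1−s−f = 0.636 and s = 0.035.
u_1 = 0.016800 × 0.636 + 0.035 = 0.045685.
u_2 = 0.045685 × 0.636 + 0.035 = 0.064056.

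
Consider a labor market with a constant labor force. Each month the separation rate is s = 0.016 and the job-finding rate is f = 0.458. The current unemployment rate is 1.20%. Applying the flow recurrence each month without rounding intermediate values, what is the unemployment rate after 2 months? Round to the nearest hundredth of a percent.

Unemployment rate after two months ≈ 2.77%.

With a fixed labor force, u_{t+1} = u_t + s·(1−u_t) − f·u_t = u_t·(1−s−f) + s.
Here 1−s−f = 0.526 and s = 0.016.
u_1 = 0.012000 × 0.526 + 0.016 = 0.022312.
u_2 = 0.022312 × 0.526 + 0.016 = 0.027736.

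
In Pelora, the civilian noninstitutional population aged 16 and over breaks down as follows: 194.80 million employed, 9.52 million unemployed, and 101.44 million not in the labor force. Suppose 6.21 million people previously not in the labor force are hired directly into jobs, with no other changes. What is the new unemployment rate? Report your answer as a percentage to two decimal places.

Initially, labor force = 194.80 + 9.52 = 204.32 million, so u = 9.52/204.32 = 4.66%.
After the change, employed and labor force both rise by 6.21; unemployed unchanged → E = 201.01, U = 9.52, labor force = 210.53 million.
New unemployment rate = 9.52 / 210.53 = 4.52%.

New unemployment rate ≈ 4.52%.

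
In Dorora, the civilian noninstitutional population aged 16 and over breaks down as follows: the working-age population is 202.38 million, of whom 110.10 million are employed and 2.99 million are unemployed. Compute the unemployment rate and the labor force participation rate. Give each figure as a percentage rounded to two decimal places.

Labor force = employed + unemployed = 110.10 + 2.99 = 113.09 million.
Unemployment rate = 2.99 / 113.09 = 2.64%.
Labor force participation rate = 113.09 / 202.38 = 55.88%.

Unemployment rate ≈ 2.64%; labor force participation rate ≈ 55.88%.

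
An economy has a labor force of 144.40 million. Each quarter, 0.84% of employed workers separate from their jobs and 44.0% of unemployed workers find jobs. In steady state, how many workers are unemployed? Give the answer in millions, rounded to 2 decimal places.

Steady-state unemployment rate u* = s/(s+f) = 0.84/(0.84+44.0) = 0.018733.
Unemployed = u* × labor force = 0.018733 × 144.40 ≈ 2.71 million.

About 2.71 million are unemployed in steady state.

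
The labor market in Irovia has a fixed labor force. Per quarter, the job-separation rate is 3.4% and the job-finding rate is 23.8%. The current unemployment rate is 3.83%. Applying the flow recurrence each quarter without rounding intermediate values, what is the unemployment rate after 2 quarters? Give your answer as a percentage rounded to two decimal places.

With a fixed labor force, u_{t+1} = u_t + s·(1−u_t) − f·u_t = u_t·(1−s−f) + s.
Here 1−s−f = 0.728 and s = 0.034.
u_1 = 0.038300 × 0.728 + 0.034 = 0.061882.
u_2 = 0.061882 × 0.728 + 0.034 = 0.079050.

Unemployment rate after two quarters ≈ 7.91%.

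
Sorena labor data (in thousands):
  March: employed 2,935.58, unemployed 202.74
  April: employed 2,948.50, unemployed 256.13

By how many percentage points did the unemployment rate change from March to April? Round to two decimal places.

March: labor force = 2,935.58 + 202.74 = 3,138.32; u = 202.74/3,138.32 = 6.46%.
April: labor force = 2,948.50 + 256.13 = 3,204.63; u = 256.13/3,204.63 = 7.99%.
Change = 7.99% − 6.46% = +1.53 pp.

The unemployment rate changed by +1.53 percentage points.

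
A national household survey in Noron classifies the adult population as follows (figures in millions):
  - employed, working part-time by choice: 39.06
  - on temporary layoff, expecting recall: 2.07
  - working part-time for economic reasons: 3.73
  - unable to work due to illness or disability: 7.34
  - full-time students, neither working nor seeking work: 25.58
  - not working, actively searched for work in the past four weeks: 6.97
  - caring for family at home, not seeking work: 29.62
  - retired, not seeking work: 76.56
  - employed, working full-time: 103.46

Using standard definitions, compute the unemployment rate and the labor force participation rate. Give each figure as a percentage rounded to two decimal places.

Unemployment rate ≈ 5.82%; labor force participation rate ≈ 52.75%.

Employed = 39.06 + 3.73 + 103.46 = 146.25 million (anyone who worked, including part-time for economic reasons, counts as employed).
Unemployed = 2.07 + 6.97 = 9.04 million (jobless and actively searching, or on temporary layoff).
Labor force = 146.25 + 9.04 = 155.29 million.
Not in labor force = 7.34 + 25.58 + 29.62 + 76.56 = 139.10 million (those not working and not actively searching are outside the labor force).
Civilian working-age population = 155.29 + 139.10 = 294.39 million.
Unemployment rate = 9.04 / 155.29 = 5.82%.
Labor force participation rate = 155.29 / 294.39 = 52.75%.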